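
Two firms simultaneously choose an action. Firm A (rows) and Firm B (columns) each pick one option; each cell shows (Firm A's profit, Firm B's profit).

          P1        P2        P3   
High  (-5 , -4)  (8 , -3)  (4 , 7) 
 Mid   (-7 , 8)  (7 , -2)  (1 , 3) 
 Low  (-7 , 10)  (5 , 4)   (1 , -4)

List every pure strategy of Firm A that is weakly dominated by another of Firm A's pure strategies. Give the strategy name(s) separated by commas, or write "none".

Mid, Low

Nothing dominates High: Mid at P1 (-5>-7); Low at P1 (-5>-7).
Mid is weakly dominated by High (P1: -5>-7, P2: 8>7, P3: 4>1).
Low is weakly dominated by High (P1: -5>-7, P2: 8>5, P3: 4>1).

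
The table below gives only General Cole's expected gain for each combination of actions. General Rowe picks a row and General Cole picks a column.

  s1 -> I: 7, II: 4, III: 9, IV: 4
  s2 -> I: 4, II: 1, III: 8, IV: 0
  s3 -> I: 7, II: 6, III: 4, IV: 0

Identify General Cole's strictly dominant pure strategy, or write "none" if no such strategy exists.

none

I fails to dominate III at s1 (7<9).
II fails to dominate I at s1 (4<7).
III fails to dominate I at s3 (4<7).
IV fails to dominate I at s1 (4<7).
No single strategy dominates all the others.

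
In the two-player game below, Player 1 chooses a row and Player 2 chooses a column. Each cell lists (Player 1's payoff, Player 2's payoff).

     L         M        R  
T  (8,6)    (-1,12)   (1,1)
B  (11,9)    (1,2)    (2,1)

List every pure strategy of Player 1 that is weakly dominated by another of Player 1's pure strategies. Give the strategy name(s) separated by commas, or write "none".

T

T: dominated, since B does at least as well everywhere (L: 11>8, M: 1>-1, R: 2>1).
B: no other strategy beats it everywhere (T at L (11>8)).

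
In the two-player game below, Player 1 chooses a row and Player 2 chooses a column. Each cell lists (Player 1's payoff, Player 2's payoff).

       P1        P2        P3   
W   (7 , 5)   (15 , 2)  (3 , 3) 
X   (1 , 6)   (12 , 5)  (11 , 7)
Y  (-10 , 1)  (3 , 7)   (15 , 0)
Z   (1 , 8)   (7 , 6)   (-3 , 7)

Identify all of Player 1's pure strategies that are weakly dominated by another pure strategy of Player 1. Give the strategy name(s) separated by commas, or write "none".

Z

Nothing dominates W: X at P1 (7>1); Y at P1 (7>-10); Z at P1 (7>1).
Nothing dominates X: W at P3 (11>3); Y at P1 (1>-10); Z at P2 (12>7).
Y: no other strategy beats it everywhere (W at P3 (15>3); X at P3 (15>11); Z at P3 (15>-3)).
Z is weakly dominated by W (P1: 7>1, P2: 15>7, P3: 3>-3).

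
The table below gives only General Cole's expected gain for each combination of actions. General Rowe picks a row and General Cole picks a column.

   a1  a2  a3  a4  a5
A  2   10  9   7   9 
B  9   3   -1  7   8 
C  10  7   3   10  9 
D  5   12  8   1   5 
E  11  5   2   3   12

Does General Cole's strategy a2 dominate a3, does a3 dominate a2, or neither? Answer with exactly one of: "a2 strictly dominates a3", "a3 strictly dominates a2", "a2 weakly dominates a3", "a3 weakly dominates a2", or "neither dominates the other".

a2 strictly dominates a3

Compare a2 to a3 across every action of General Rowe: A: 10>9, B: 3>-1, C: 7>3, D: 12>8, E: 5>2.
Every comparison favours a2, so a2 strictly dominates a3.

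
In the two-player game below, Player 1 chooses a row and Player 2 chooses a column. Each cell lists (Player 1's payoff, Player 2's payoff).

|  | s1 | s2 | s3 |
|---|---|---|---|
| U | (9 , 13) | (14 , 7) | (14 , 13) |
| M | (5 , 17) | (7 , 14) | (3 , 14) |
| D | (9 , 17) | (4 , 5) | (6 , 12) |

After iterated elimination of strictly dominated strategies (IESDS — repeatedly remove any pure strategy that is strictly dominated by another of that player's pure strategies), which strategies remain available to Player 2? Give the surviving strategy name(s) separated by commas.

s1, s3

Row M is eliminated: U beats it against every remaining column (s1: 9>5, s2: 14>7, s3: 14>3).
For Player 2, s1 strictly dominates s2 on the remaining rows (U: 13>7, D: 17>5); eliminate s2.
Among the remaining strategies, none is strictly dominated by another pure strategy of the same player, so the elimination stops.
Surviving strategies — Player 1: {U, D}; Player 2: {s1, s3}.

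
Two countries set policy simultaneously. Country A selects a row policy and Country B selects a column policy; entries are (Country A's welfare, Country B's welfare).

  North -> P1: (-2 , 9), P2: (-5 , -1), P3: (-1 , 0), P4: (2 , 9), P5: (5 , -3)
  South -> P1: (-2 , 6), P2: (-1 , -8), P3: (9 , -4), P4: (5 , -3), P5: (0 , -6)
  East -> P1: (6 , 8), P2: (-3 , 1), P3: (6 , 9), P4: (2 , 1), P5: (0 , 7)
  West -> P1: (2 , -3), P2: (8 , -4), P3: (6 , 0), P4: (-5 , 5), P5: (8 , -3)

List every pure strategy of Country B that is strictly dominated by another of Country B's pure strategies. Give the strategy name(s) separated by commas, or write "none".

P2, P5

Nothing dominates P1: P2 at North (9>-1); P3 at North (9>0); P4 at North (9=9); P5 at North (9>-3).
P1 strictly dominates P2 — North: 9>-1, South: 6>-8, East: 8>1, West: -3>-4.
P3: no other strategy beats it everywhere (P1 at East (9>8); P2 at North (0>-1); P4 at East (9>1); P5 at North (0>-3)).
Nothing dominates P4: P1 at North (9=9); P2 at North (9>-1); P3 at North (9>0); P5 at North (9>-3).
P5: dominated, since P3 does at least as well everywhere (North: 0>-3, South: -4>-6, East: 9>7, West: 0>-3).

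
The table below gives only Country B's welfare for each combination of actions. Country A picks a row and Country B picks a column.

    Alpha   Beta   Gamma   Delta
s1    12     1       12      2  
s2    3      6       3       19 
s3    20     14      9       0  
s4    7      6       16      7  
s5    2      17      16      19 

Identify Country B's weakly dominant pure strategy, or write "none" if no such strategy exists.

none

Alpha fails to dominate Beta at s2 (3<6).
Beta fails to dominate Alpha at s1 (1<12).
Gamma fails to dominate Alpha at s3 (9<20).
Delta fails to dominate Alpha at s1 (2<12).
No single strategy dominates all the others.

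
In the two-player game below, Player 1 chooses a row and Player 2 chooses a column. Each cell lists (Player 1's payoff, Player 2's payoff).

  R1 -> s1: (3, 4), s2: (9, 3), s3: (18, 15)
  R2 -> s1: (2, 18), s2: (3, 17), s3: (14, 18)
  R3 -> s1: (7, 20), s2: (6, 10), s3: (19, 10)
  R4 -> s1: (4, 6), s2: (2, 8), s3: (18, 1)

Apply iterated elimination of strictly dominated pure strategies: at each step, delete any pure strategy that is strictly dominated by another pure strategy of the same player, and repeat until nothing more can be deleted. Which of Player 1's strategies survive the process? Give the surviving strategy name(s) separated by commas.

R3

For Player 1, R1 strictly dominates R2 on the remaining columns (s1: 3>2, s2: 9>3, s3: 18>14); eliminate R2.
Player 1's strategy R4 is strictly dominated by R3 (s1: 7>4, s2: 6>2, s3: 19>18) and is removed.
For Player 2, s1 strictly dominates s2 on the remaining rows (R1: 4>3, R3: 20>10); eliminate s2.
For Player 1, R3 strictly dominates R1 on the remaining columns (s1: 7>3, s3: 19>18); eliminate R1.
Player 2's strategy s3 is strictly dominated by s1 (R3: 20>10) and is removed.
Among the remaining strategies, none is strictly dominated by another pure strategy of the same player, so the elimination stops.
Surviving strategies — Player 1: {R3}; Player 2: {s1}.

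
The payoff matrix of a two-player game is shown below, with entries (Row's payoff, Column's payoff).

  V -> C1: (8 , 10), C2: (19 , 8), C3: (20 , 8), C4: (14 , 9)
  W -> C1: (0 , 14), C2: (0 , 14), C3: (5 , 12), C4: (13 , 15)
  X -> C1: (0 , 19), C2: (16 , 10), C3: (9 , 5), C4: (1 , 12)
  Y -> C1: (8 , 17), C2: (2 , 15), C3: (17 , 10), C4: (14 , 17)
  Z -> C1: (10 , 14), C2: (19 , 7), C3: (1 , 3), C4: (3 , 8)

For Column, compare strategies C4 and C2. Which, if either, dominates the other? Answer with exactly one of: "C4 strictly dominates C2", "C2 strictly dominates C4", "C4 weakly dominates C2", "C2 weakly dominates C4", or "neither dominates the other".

C4 strictly dominates C2

Compare C4 to C2 across each opponent action: V: 9>8, W: 15>14, X: 12>10, Y: 17>15, Z: 8>7.
Every comparison favours C4, so C4 strictly dominates C2.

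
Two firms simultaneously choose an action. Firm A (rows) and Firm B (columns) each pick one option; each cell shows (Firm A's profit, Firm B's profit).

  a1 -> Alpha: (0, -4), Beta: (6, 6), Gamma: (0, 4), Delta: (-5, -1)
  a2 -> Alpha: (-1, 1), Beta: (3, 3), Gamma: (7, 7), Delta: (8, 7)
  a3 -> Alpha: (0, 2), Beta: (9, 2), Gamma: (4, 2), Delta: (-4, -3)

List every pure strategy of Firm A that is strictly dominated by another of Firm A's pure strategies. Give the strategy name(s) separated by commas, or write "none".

a1: no other strategy beats it everywhere (a2 at Alpha (0>-1); a3 at Alpha (0=0)).
a2 is not dominated — it holds its own against a1 at Gamma (7>0); a3 at Gamma (7>4).
a3: no other strategy beats it everywhere (a1 at Alpha (0=0); a2 at Alpha (0>-1)).

none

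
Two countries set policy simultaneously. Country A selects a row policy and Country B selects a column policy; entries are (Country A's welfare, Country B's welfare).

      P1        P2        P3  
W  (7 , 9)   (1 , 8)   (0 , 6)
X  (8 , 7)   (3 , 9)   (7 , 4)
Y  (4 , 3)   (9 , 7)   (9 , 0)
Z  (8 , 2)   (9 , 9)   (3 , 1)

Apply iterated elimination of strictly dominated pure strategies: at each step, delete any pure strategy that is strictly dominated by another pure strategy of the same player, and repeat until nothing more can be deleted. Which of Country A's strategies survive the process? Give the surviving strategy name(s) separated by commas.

Y, Z

Country A's strategy W is strictly dominated by X (P1: 8>7, P2: 3>1, P3: 7>0) and is removed.
Column P1 is eliminated: P2 beats it against every remaining row (X: 9>7, Y: 7>3, Z: 9>2).
Row X is eliminated: Y beats it against every remaining column (P2: 9>3, P3: 9>7).
For Country B, P2 strictly dominates P3 on the remaining rows (Y: 7>0, Z: 9>1); eliminate P3.
Among the remaining strategies, none is strictly dominated by another pure strategy of the same player, so the elimination stops.
Surviving strategies — Country A: {Y, Z}; Country B: {P2}.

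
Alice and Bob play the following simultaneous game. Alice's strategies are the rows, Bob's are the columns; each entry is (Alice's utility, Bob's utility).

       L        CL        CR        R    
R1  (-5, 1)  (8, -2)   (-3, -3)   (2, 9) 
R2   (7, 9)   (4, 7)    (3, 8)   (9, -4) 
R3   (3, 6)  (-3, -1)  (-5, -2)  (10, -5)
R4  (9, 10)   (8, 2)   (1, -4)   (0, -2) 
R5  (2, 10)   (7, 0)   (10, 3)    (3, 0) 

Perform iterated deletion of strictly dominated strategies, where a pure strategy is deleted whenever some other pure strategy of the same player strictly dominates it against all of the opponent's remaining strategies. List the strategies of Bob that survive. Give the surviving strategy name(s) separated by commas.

L

Column CL is eliminated: L beats it against every remaining row (R1: 1>-2, R2: 9>7, R3: 6>-1, R4: 10>2, R5: 10>0).
Alice's strategy R1 is strictly dominated by R2 (L: 7>-5, CR: 3>-3, R: 9>2) and is removed.
Column CR is eliminated: L beats it against every remaining row (R2: 9>8, R3: 6>-2, R4: 10>-4, R5: 10>3).
For Alice, R2 strictly dominates R5 on the remaining columns (L: 7>2, R: 9>3); eliminate R5.
For Bob, L strictly dominates R on the remaining rows (R2: 9>-4, R3: 6>-5, R4: 10>-2); eliminate R.
Alice's strategy R2 is strictly dominated by R4 (L: 9>7) and is removed.
For Alice, R4 strictly dominates R3 on the remaining columns (L: 9>3); eliminate R3.
Among the remaining strategies, none is strictly dominated by another pure strategy of the same player, so the elimination stops.
Surviving strategies — Alice: {R4}; Bob: {L}.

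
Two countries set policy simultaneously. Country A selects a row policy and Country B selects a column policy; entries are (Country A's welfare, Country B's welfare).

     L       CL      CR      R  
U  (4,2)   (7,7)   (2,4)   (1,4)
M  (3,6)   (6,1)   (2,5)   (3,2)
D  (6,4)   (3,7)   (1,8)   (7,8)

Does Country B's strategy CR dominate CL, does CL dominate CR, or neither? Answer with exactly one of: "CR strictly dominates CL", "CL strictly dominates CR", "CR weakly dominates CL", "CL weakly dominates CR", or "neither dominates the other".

neither dominates the other

Compare CR to CL across each choice by Country A: U: 4<7, M: 5>1, D: 8>7.
CR does better at M, D but worse at U; neither strategy dominates the other.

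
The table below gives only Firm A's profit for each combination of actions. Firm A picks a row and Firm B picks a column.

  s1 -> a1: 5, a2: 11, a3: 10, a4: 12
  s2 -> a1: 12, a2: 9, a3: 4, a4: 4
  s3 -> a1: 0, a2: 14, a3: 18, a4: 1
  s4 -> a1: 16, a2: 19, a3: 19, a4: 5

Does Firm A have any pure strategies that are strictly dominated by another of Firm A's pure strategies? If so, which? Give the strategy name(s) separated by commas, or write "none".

s2, s3

s1: no other strategy beats it everywhere (s2 at a2 (11>9); s3 at a1 (5>0); s4 at a4 (12>5)).
s2: dominated, since s4 does at least as well everywhere (a1: 16>12, a2: 19>9, a3: 19>4, a4: 5>4).
s4 strictly dominates s3 — a1: 16>0, a2: 19>14, a3: 19>18, a4: 5>1.
s4: no other strategy beats it everywhere (s1 at a1 (16>5); s2 at a1 (16>12); s3 at a1 (16>0)).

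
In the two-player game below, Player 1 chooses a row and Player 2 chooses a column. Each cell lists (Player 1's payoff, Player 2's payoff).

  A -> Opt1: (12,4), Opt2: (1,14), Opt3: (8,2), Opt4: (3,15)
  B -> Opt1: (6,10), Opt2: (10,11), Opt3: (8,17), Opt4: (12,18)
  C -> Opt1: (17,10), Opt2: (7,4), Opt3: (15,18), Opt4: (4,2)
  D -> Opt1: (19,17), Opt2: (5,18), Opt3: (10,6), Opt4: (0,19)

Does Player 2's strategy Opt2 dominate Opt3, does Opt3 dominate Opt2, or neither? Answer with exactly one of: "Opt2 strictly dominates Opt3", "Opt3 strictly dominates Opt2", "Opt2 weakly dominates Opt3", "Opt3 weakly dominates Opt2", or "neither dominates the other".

Opt2's payoffs vs Opt3's, by Player 1's action — A: 14>2, B: 11<17, C: 4<18, D: 18>6.
Opt2 does better at A, D but worse at B, C; neither strategy dominates the other.

neither dominates the other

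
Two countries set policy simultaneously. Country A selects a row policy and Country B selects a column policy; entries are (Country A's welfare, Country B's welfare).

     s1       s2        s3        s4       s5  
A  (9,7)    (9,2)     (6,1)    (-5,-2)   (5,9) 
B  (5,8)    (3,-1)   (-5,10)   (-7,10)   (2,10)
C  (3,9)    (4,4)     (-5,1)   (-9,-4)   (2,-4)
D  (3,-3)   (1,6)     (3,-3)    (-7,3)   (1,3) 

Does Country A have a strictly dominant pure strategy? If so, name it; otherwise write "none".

A vs B: s1: 9>5, s2: 9>3, s3: 6>-5, s4: -5>-7, s5: 5>2.
A vs C: s1: 9>3, s2: 9>4, s3: 6>-5, s4: -5>-9, s5: 5>2.
A vs D: s1: 9>3, s2: 9>1, s3: 6>3, s4: -5>-7, s5: 5>1.
A strictly beats every other strategy against every opponent action, so it is strictly dominant.

A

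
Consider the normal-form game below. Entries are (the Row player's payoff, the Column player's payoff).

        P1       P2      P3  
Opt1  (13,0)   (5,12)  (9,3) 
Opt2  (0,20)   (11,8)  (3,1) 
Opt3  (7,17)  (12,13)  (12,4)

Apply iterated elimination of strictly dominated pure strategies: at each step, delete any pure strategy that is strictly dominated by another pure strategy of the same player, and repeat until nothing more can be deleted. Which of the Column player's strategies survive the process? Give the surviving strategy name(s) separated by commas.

P1, P2

For the Row player, Opt3 strictly dominates Opt2 on the remaining columns (P1: 7>0, P2: 12>11, P3: 12>3); eliminate Opt2.
Column P3 is eliminated: P2 beats it against every remaining row (Opt1: 12>3, Opt3: 13>4).
Among the remaining strategies, none is strictly dominated by another pure strategy of the same player, so the elimination stops.
Surviving strategies — the Row player: {Opt1, Opt3}; the Column player: {P1, P2}.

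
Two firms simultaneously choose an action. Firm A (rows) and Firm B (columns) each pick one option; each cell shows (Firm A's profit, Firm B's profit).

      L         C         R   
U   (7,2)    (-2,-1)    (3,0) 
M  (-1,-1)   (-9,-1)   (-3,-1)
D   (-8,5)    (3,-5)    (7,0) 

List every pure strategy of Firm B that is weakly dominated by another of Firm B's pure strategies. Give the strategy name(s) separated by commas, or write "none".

C, R

Nothing dominates L: C at U (2>-1); R at U (2>0).
C: dominated, since L does at least as well everywhere (U: 2>-1, M: -1=-1, D: 5>-5).
L weakly dominates R — U: 2>0, M: -1=-1, D: 5>0.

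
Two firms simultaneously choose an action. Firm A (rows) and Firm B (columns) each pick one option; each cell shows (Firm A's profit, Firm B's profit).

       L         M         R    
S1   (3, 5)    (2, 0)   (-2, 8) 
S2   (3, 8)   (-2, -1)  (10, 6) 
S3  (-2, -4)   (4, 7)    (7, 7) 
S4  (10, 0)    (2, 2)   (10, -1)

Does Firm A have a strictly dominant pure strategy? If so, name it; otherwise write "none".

S1 fails to dominate S2 at L (3=3).
S2 fails to dominate S1 at L (3=3).
S3 fails to dominate S1 at L (-2<3).
S4 fails to dominate S1 at M (2=2).
No single strategy dominates all the others.

none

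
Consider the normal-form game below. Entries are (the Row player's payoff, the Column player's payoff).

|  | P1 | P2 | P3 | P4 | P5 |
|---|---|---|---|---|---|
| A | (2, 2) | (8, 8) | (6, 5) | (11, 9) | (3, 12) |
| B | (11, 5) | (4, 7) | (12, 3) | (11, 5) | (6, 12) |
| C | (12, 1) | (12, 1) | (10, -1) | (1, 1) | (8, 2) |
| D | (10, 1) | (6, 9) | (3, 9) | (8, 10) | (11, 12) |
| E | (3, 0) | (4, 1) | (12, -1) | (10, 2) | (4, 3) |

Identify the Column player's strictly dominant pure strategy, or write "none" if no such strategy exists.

P5 vs P1: A: 12>2, B: 12>5, C: 2>1, D: 12>1, E: 3>0.
P5 vs P2: A: 12>8, B: 12>7, C: 2>1, D: 12>9, E: 3>1.
P5 vs P3: A: 12>5, B: 12>3, C: 2>-1, D: 12>9, E: 3>-1.
P5 vs P4: A: 12>9, B: 12>5, C: 2>1, D: 12>10, E: 3>2.
P5 strictly beats every other strategy against every opponent action, so it is strictly dominant.

P5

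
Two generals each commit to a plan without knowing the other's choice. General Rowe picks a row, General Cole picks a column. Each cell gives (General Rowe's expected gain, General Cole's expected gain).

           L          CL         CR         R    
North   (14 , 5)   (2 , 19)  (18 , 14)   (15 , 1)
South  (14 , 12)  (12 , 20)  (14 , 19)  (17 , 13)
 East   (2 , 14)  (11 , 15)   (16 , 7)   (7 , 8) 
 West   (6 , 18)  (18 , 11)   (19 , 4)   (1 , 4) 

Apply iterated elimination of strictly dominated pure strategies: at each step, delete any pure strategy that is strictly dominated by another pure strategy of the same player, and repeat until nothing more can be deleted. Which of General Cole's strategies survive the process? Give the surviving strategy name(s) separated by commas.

Column CR is eliminated: CL beats it against every remaining row (North: 19>14, South: 20>19, East: 15>7, West: 11>4).
Row East is eliminated: South beats it against every remaining column (L: 14>2, CL: 12>11, R: 17>7).
General Cole's strategy R is strictly dominated by CL (North: 19>1, South: 20>13, West: 11>4) and is removed.
Among the remaining strategies, none is strictly dominated by another pure strategy of the same player, so the elimination stops.
Surviving strategies — General Rowe: {North, South, West}; General Cole: {L, CL}.

L, CL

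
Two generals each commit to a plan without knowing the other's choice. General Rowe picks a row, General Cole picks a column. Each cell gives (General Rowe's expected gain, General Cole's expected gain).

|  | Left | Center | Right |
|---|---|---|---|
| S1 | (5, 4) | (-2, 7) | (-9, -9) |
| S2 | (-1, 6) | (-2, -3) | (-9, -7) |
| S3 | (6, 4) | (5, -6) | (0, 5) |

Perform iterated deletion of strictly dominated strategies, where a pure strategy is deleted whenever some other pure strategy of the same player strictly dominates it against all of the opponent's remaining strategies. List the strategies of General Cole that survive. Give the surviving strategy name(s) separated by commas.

General Rowe's strategy S1 is strictly dominated by S3 (Left: 6>5, Center: 5>-2, Right: 0>-9) and is removed.
For General Rowe, S3 strictly dominates S2 on the remaining columns (Left: 6>-1, Center: 5>-2, Right: 0>-9); eliminate S2.
For General Cole, Right strictly dominates Left on the remaining rows (S3: 5>4); eliminate Left.
Column Center is eliminated: Right beats it against every remaining row (S3: 5>-6).
Among the remaining strategies, none is strictly dominated by another pure strategy of the same player, so the elimination stops.
Surviving strategies — General Rowe: {S3}; General Cole: {Right}.

Right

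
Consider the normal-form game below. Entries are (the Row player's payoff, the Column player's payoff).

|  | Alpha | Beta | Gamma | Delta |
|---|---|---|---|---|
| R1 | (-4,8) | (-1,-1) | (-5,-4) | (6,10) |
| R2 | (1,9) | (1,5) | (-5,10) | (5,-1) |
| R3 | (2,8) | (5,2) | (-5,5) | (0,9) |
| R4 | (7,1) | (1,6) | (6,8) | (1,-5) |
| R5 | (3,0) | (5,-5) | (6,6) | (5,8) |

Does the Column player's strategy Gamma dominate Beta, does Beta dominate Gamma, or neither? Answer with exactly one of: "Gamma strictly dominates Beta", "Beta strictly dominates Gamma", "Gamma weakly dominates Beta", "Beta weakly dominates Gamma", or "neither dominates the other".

Gamma's payoffs vs Beta's, by the Row player's action — R1: -4<-1, R2: 10>5, R3: 5>2, R4: 8>6, R5: 6>-5.
Gamma does better at R2, R3, R4, R5 but worse at R1; neither strategy dominates the other.

neither dominates the other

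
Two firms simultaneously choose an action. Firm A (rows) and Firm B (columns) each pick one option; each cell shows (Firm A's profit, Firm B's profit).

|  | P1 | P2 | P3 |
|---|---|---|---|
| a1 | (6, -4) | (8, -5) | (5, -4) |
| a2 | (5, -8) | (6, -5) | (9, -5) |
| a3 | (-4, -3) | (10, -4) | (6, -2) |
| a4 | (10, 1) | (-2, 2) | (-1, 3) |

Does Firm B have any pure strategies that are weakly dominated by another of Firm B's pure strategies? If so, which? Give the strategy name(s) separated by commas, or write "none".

P1 is weakly dominated by P3 (a1: -4=-4, a2: -5>-8, a3: -2>-3, a4: 3>1).
P2 is weakly dominated by P3 (a1: -4>-5, a2: -5=-5, a3: -2>-4, a4: 3>2).
P3: no other strategy beats it everywhere (P1 at a2 (-5>-8); P2 at a1 (-4>-5)).

P1, P2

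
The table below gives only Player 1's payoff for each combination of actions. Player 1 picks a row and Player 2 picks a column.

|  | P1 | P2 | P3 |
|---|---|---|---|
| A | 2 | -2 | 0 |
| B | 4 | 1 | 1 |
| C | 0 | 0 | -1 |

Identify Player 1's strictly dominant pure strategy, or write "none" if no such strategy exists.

B

B vs A: P1: 4>2, P2: 1>-2, P3: 1>0.
B vs C: P1: 4>0, P2: 1>0, P3: 1>-1.
B strictly beats every other strategy against every opponent action, so it is strictly dominant.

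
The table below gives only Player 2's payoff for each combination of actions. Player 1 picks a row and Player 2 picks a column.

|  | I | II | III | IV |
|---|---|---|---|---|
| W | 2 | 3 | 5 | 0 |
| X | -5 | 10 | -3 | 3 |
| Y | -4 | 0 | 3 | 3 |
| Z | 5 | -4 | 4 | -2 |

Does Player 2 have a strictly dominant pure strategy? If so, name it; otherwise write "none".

I fails to dominate II at W (2<3).
II fails to dominate I at Z (-4<5).
III fails to dominate I at Z (4<5).
IV fails to dominate I at W (0<2).
No single strategy dominates all the others.

none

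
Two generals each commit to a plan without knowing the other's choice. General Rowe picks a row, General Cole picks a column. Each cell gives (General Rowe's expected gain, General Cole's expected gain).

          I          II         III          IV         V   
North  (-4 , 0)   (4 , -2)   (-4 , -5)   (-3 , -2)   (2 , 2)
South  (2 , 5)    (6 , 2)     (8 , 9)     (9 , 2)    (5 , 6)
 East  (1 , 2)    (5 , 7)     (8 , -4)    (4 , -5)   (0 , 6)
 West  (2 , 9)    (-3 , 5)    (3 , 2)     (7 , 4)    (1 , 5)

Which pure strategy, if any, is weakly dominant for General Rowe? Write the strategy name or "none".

South

South vs North: I: 2>-4, II: 6>4, III: 8>-4, IV: 9>-3, V: 5>2.
South vs East: I: 2>1, II: 6>5, III: 8=8, IV: 9>4, V: 5>0.
South vs West: I: 2=2, II: 6>-3, III: 8>3, IV: 9>7, V: 5>1.
South is at least as good as every other strategy against every opponent action, so it is weakly dominant.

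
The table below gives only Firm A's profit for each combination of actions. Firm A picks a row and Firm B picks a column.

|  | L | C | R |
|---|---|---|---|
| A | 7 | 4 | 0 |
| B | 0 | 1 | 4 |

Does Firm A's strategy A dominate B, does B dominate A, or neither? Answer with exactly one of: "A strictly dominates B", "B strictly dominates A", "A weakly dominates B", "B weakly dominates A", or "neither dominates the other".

neither dominates the other

A's payoffs vs B's, by Firm B's action — L: 7>0, C: 4>1, R: 0<4.
A does better at L, C but worse at R; neither strategy dominates the other.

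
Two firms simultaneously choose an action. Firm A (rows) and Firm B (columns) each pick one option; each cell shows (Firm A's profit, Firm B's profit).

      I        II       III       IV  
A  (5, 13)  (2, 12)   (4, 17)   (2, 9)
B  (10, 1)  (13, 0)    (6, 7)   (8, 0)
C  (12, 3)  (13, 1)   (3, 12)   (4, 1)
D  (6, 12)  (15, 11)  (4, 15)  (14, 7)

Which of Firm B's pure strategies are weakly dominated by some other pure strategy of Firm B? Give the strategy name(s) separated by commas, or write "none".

I, II, IV

I: dominated, since III does at least as well everywhere (A: 17>13, B: 7>1, C: 12>3, D: 15>12).
II is weakly dominated by I (A: 13>12, B: 1>0, C: 3>1, D: 12>11).
Nothing dominates III: I at A (17>13); II at A (17>12); IV at A (17>9).
I weakly dominates IV — A: 13>9, B: 1>0, C: 3>1, D: 12>7.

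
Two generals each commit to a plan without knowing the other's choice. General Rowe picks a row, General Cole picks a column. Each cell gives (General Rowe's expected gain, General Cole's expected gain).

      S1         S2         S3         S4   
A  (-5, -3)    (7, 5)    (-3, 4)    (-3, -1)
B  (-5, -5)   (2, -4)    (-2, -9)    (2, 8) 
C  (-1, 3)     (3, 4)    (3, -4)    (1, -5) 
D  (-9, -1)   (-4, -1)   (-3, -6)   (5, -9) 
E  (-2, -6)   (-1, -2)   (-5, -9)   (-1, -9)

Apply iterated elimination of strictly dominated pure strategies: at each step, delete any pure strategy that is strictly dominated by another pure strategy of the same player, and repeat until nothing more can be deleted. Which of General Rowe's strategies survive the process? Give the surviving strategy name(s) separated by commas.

Row E is eliminated: C beats it against every remaining column (S1: -1>-2, S2: 3>-1, S3: 3>-5, S4: 1>-1).
General Cole's strategy S3 is strictly dominated by S2 (A: 5>4, B: -4>-9, C: 4>-4, D: -1>-6) and is removed.
Among the remaining strategies, none is strictly dominated by another pure strategy of the same player, so the elimination stops.
Surviving strategies — General Rowe: {A, B, C, D}; General Cole: {S1, S2, S4}.

A, B, C, D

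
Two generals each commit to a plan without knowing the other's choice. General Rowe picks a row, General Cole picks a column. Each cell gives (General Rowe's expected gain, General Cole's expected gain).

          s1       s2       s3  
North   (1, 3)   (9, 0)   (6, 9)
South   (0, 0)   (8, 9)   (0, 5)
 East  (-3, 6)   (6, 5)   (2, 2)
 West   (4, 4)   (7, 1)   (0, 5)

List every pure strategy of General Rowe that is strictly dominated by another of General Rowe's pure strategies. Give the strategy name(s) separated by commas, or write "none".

South, East

North is not dominated — it holds its own against South at s1 (1>0); East at s1 (1>-3); West at s2 (9>7).
South is strictly dominated by North (s1: 1>0, s2: 9>8, s3: 6>0).
East: dominated, since North does at least as well everywhere (s1: 1>-3, s2: 9>6, s3: 6>2).
West is not dominated — it holds its own against North at s1 (4>1); South at s1 (4>0); East at s1 (4>-3).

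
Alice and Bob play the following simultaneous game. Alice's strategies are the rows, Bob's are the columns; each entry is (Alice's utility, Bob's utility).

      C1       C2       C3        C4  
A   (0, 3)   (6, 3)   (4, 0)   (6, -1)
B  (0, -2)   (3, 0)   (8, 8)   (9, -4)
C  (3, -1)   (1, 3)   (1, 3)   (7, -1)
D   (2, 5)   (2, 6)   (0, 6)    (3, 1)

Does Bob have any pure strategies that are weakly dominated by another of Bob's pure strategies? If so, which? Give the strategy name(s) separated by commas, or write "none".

C1, C4

C1: dominated, since C2 does at least as well everywhere (A: 3=3, B: 0>-2, C: 3>-1, D: 6>5).
C2: no other strategy beats it everywhere (C1 at B (0>-2); C3 at A (3>0); C4 at A (3>-1)).
C3 is not dominated — it holds its own against C1 at B (8>-2); C2 at B (8>0); C4 at A (0>-1).
C1 weakly dominates C4 — A: 3>-1, B: -2>-4, C: -1=-1, D: 5>1.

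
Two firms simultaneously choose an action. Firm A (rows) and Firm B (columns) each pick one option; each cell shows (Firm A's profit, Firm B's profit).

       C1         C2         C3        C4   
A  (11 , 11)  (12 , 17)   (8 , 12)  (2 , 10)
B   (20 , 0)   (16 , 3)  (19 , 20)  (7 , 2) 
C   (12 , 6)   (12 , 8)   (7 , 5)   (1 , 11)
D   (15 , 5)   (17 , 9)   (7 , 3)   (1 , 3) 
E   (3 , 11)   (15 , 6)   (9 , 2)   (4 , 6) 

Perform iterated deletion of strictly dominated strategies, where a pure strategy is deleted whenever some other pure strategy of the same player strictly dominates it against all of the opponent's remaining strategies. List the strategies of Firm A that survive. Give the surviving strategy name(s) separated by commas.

B, D

Row A is eliminated: B beats it against every remaining column (C1: 20>11, C2: 16>12, C3: 19>8, C4: 7>2).
Firm A's strategy C is strictly dominated by B (C1: 20>12, C2: 16>12, C3: 19>7, C4: 7>1) and is removed.
Firm A's strategy E is strictly dominated by B (C1: 20>3, C2: 16>15, C3: 19>9, C4: 7>4) and is removed.
For Firm B, C2 strictly dominates C1 on the remaining rows (B: 3>0, D: 9>5); eliminate C1.
For Firm B, C2 strictly dominates C4 on the remaining rows (B: 3>2, D: 9>3); eliminate C4.
Among the remaining strategies, none is strictly dominated by another pure strategy of the same player, so the elimination stops.
Surviving strategies — Firm A: {B, D}; Firm B: {C2, C3}.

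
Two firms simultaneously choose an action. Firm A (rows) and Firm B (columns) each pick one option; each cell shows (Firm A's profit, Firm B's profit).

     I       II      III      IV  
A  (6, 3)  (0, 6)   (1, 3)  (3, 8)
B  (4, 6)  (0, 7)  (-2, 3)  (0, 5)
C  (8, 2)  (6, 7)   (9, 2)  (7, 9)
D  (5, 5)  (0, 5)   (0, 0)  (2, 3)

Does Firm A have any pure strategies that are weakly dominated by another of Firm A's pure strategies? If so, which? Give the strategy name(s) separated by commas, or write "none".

A, B, D

C weakly dominates A — I: 8>6, II: 6>0, III: 9>1, IV: 7>3.
A weakly dominates B — I: 6>4, II: 0=0, III: 1>-2, IV: 3>0.
C is not dominated — it holds its own against A at I (8>6); B at I (8>4); D at I (8>5).
D: dominated, since A does at least as well everywhere (I: 6>5, II: 0=0, III: 1>0, IV: 3>2).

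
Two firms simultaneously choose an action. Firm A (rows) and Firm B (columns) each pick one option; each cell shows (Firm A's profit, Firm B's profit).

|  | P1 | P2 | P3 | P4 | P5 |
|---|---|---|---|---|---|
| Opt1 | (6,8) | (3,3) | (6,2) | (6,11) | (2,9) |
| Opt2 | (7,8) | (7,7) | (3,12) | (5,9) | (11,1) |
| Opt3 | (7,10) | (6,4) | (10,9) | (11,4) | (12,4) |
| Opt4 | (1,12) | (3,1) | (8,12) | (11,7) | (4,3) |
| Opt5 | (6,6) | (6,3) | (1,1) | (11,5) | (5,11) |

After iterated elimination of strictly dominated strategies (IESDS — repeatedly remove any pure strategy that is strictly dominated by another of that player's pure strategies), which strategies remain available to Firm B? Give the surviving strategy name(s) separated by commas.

Firm A's strategy Opt1 is strictly dominated by Opt3 (P1: 7>6, P2: 6>3, P3: 10>6, P4: 11>6, P5: 12>2) and is removed.
Firm B's strategy P2 is strictly dominated by P1 (Opt2: 8>7, Opt3: 10>4, Opt4: 12>1, Opt5: 6>3) and is removed.
Among the remaining strategies, none is strictly dominated by another pure strategy of the same player, so the elimination stops.
Surviving strategies — Firm A: {Opt2, Opt3, Opt4, Opt5}; Firm B: {P1, P3, P4, P5}.

P1, P3, P4, P5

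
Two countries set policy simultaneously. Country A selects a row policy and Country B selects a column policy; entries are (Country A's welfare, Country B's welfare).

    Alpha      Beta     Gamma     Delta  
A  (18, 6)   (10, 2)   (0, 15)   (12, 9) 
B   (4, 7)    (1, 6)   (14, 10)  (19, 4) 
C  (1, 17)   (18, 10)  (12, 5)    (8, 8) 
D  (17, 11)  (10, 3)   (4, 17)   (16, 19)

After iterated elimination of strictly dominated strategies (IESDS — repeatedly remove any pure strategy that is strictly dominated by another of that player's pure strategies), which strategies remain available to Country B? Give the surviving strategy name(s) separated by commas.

Country B's strategy Beta is strictly dominated by Alpha (A: 6>2, B: 7>6, C: 17>10, D: 11>3) and is removed.
Row C is eliminated: B beats it against every remaining column (Alpha: 4>1, Gamma: 14>12, Delta: 19>8).
Column Alpha is eliminated: Gamma beats it against every remaining row (A: 15>6, B: 10>7, D: 17>11).
Country A's strategy A is strictly dominated by B (Gamma: 14>0, Delta: 19>12) and is removed.
Country A's strategy D is strictly dominated by B (Gamma: 14>4, Delta: 19>16) and is removed.
For Country B, Gamma strictly dominates Delta on the remaining rows (B: 10>4); eliminate Delta.
Among the remaining strategies, none is strictly dominated by another pure strategy of the same player, so the elimination stops.
Surviving strategies — Country A: {B}; Country B: {Gamma}.

Gamma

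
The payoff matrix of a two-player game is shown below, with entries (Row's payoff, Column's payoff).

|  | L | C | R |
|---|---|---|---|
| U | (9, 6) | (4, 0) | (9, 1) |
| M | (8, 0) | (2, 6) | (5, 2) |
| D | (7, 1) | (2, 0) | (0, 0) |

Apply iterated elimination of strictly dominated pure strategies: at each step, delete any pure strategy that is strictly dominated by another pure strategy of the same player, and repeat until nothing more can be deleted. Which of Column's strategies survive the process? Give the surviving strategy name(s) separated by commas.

Row M is eliminated: U beats it against every remaining column (L: 9>8, C: 4>2, R: 9>5).
Row's strategy D is strictly dominated by U (L: 9>7, C: 4>2, R: 9>0) and is removed.
For Column, L strictly dominates C on the remaining rows (U: 6>0); eliminate C.
Column's strategy R is strictly dominated by L (U: 6>1) and is removed.
Among the remaining strategies, none is strictly dominated by another pure strategy of the same player, so the elimination stops.
Surviving strategies — Row: {U}; Column: {L}.

L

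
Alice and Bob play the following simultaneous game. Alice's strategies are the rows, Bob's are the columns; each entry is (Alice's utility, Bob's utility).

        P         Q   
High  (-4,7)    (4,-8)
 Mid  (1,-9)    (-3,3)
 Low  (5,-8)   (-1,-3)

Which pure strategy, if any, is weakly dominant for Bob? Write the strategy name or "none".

none

P fails to dominate Q at Mid (-9<3).
Q fails to dominate P at High (-8<7).
No single strategy dominates all the others.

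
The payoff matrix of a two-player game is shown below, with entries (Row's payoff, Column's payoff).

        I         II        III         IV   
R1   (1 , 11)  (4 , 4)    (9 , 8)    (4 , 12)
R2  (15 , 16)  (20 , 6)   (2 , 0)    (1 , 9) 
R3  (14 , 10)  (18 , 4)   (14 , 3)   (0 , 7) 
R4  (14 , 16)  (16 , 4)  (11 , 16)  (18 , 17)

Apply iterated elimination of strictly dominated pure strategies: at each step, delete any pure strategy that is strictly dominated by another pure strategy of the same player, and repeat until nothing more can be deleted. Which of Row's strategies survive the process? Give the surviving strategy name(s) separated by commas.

For Row, R4 strictly dominates R1 on the remaining columns (I: 14>1, II: 16>4, III: 11>9, IV: 18>4); eliminate R1.
Column's strategy II is strictly dominated by I (R2: 16>6, R3: 10>4, R4: 16>4) and is removed.
Column III is eliminated: IV beats it against every remaining row (R2: 9>0, R3: 7>3, R4: 17>16).
Row's strategy R3 is strictly dominated by R2 (I: 15>14, IV: 1>0) and is removed.
Among the remaining strategies, none is strictly dominated by another pure strategy of the same player, so the elimination stops.
Surviving strategies — Row: {R2, R4}; Column: {I, IV}.

R2, R4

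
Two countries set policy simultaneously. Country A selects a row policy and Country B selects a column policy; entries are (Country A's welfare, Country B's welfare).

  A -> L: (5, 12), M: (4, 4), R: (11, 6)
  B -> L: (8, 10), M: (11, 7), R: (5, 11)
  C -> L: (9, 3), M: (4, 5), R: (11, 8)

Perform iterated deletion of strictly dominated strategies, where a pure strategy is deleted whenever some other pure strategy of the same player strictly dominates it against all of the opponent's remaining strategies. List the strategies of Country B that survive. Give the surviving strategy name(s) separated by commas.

Column M is eliminated: R beats it against every remaining row (A: 6>4, B: 11>7, C: 8>5).
Row B is eliminated: C beats it against every remaining column (L: 9>8, R: 11>5).
Among the remaining strategies, none is strictly dominated by another pure strategy of the same player, so the elimination stops.
Surviving strategies — Country A: {A, C}; Country B: {L, R}.

L, R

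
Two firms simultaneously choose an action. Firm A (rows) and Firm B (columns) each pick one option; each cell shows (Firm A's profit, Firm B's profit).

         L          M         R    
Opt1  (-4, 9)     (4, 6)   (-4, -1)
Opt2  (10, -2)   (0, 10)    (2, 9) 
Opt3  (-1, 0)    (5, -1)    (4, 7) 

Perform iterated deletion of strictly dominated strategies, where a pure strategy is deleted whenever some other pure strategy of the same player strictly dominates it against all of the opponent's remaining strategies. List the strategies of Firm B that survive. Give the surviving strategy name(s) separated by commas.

R

Firm A's strategy Opt1 is strictly dominated by Opt3 (L: -1>-4, M: 5>4, R: 4>-4) and is removed.
For Firm B, R strictly dominates L on the remaining rows (Opt2: 9>-2, Opt3: 7>0); eliminate L.
For Firm A, Opt3 strictly dominates Opt2 on the remaining columns (M: 5>0, R: 4>2); eliminate Opt2.
For Firm B, R strictly dominates M on the remaining rows (Opt3: 7>-1); eliminate M.
Among the remaining strategies, none is strictly dominated by another pure strategy of the same player, so the elimination stops.
Surviving strategies — Firm A: {Opt3}; Firm B: {R}.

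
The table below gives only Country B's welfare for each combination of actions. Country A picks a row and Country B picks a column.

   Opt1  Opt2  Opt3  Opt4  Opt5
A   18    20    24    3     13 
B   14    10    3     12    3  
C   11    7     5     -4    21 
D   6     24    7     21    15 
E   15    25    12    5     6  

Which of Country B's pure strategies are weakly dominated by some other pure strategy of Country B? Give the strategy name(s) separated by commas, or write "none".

none

Opt1: no other strategy beats it everywhere (Opt2 at B (14>10); Opt3 at B (14>3); Opt4 at A (18>3); Opt5 at A (18>13)).
Nothing dominates Opt2: Opt1 at A (20>18); Opt3 at B (10>3); Opt4 at A (20>3); Opt5 at A (20>13).
Nothing dominates Opt3: Opt1 at A (24>18); Opt2 at A (24>20); Opt4 at A (24>3); Opt5 at A (24>13).
Opt4 is not dominated — it holds its own against Opt1 at D (21>6); Opt2 at B (12>10); Opt3 at B (12>3); Opt5 at B (12>3).
Nothing dominates Opt5: Opt1 at C (21>11); Opt2 at C (21>7); Opt3 at C (21>5); Opt4 at A (13>3).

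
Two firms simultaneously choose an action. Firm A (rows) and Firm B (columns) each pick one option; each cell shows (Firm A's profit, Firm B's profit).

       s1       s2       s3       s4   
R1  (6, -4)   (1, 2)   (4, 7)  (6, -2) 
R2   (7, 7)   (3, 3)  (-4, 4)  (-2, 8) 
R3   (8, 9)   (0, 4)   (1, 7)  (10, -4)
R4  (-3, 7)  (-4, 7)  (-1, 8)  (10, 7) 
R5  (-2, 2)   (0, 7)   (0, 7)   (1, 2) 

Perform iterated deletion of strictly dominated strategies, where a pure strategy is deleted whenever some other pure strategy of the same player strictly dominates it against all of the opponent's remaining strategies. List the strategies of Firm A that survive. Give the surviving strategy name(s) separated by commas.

R1, R3

Firm A's strategy R5 is strictly dominated by R1 (s1: 6>-2, s2: 1>0, s3: 4>0, s4: 6>1) and is removed.
For Firm B, s3 strictly dominates s2 on the remaining rows (R1: 7>2, R2: 4>3, R3: 7>4, R4: 8>7); eliminate s2.
Firm A's strategy R2 is strictly dominated by R3 (s1: 8>7, s3: 1>-4, s4: 10>-2) and is removed.
Firm B's strategy s4 is strictly dominated by s3 (R1: 7>-2, R3: 7>-4, R4: 8>7) and is removed.
Firm A's strategy R4 is strictly dominated by R1 (s1: 6>-3, s3: 4>-1) and is removed.
Among the remaining strategies, none is strictly dominated by another pure strategy of the same player, so the elimination stops.
Surviving strategies — Firm A: {R1, R3}; Firm B: {s1, s3}.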